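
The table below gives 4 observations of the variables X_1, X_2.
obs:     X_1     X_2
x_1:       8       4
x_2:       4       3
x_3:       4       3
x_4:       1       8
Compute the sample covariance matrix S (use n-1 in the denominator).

Step 1 — column means:
  mean(X_1) = (8 + 4 + 4 + 1) / 4 = 17/4 = 4.25
  mean(X_2) = (4 + 3 + 3 + 8) / 4 = 18/4 = 4.5

Step 2 — sample covariance S[i,j] = (1/(n-1)) · Σ_k (x_{k,i} - mean_i) · (x_{k,j} - mean_j), with n-1 = 3.
  S[X_1,X_1] = ((3.75)·(3.75) + (-0.25)·(-0.25) + (-0.25)·(-0.25) + (-3.25)·(-3.25)) / 3 = 24.75/3 = 8.25
  S[X_1,X_2] = ((3.75)·(-0.5) + (-0.25)·(-1.5) + (-0.25)·(-1.5) + (-3.25)·(3.5)) / 3 = -12.5/3 = -4.1667
  S[X_2,X_2] = ((-0.5)·(-0.5) + (-1.5)·(-1.5) + (-1.5)·(-1.5) + (3.5)·(3.5)) / 3 = 17/3 = 5.6667

S is symmetric (S[j,i] = S[i,j]). Assembling:

S = [[8.25, -4.1667],
 [-4.1667, 5.6667]]


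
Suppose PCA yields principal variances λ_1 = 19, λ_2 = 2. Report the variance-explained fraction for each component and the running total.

Step 1 — total variance = trace(Sigma) = Σ λ_i = 19 + 2 = 21.

Step 2 — fraction explained by component i = λ_i / Σ λ:
  PC1: 19/21 = 0.9048
  PC2: 2/21 = 0.0952

Step 3 — cumulative fraction after k components = (λ_1 + ... + λ_k) / Σ λ:
  k = 1: 19/21 = 0.9048
  k = 2: (19 + 2)/21 = 21/21 = 1

Summary (fraction, with percent):

explained: PC1 0.9048 (90.48%), PC2 0.0952 (9.52%);  cumulative: 0.9048, 1


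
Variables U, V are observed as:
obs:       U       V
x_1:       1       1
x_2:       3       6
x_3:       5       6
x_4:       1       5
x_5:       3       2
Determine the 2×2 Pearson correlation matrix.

Step 1 — column means:
  mean(U) = (1 + 3 + 5 + 1 + 3) / 5 = 13/5 = 2.6
  mean(V) = (1 + 6 + 6 + 5 + 2) / 5 = 20/5 = 4

Step 2 — sample variances and covariances s[i,j] = (1/(n-1)) · Σ_k (x_{k,i} - mean_i) · (x_{k,j} - mean_j), with n-1 = 4:
  s[U,U] = ((-1.6)·(-1.6) + (0.4)·(0.4) + (2.4)·(2.4) + (-1.6)·(-1.6) + (0.4)·(0.4)) / 4 = 11.2/4 = 2.8
  s[U,V] = ((-1.6)·(-3) + (0.4)·(2) + (2.4)·(2) + (-1.6)·(1) + (0.4)·(-2)) / 4 = 8/4 = 2
  s[V,V] = ((-3)·(-3) + (2)·(2) + (2)·(2) + (1)·(1) + (-2)·(-2)) / 4 = 22/4 = 5.5
  Sample standard deviations s_i = √(s[i,i]):
  s(U) = √(2.8) = 1.6733
  s(V) = √(5.5) = 2.3452

Step 3 — r_{ij} = s_{ij} / (s_i · s_j):
  r[U,U] = 1 (diagonal).
  r[U,V] = 2 / (1.6733 · 2.3452) = 2 / 3.9243 = 0.5096
  r[V,V] = 1 (diagonal).

R is symmetric with unit diagonal. Assembling:

R = [[1, 0.5096],
 [0.5096, 1]]


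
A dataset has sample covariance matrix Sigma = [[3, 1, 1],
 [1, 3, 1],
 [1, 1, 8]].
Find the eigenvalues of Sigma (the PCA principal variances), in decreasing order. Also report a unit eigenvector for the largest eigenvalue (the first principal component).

Step 1 — characteristic polynomial p(λ) = det(λI - Sigma) = λ³ - tr·λ² + c_1·λ - det, where tr = trace, c_1 = sum of the principal 2×2 minors, det = det(Sigma):
  tr = 3 + 3 + 8 = 14,
  c_1 = (3·3 - (1)²) + (3·8 - (1)²) + (3·8 - (1)²) = 8 + 23 + 23 = 54,
  det = 3·(3·8 - (1)²) - (1)·((1)·8 - (1)·(1)) + (1)·((1)·(1) - 3·(1)) = 3·(23) - (1)·(7) + (1)·(-2) = 60.
  So p(λ) = λ³ - 14λ² + 54λ - 60.
Step 2 — look for an integer root (rational root theorem: any rational root is an integer divisor of 60). Testing λ = 2:
  p(2) = 8 - 56 + 108 - 60 = 0  ✓
  Dividing out (λ - 2): p(λ) = (λ - 2)(λ² - 12λ + 30).
Step 3 — remaining eigenvalues from the quadratic λ² - 12λ + 30 = 0:
  Δ = 12² - 4·30 = 144 - 120 = 24,  λ = (12 ± √24)/2 = (12 ± 4.899)/2 ≈ 8.4495 or 3.5505.
  Sorted: λ_1 = 8.4495,  λ_2 = 3.5505,  λ_3 = 2  (check: sum = 14 = tr ✓).

Step 4 — unit eigenvector for λ_1 ≈ 8.4495: v spans the null space of (Sigma - λ_1 I), whose rows are
  r_1 = (-5.4495, 1, 1),  r_2 = (1, -5.4495, 1),  r_3 = (1, 1, -0.4495).
  v is orthogonal to every row, so take v ∝ r_1 × r_2 = ((1)·(1) - (1)·(-5.4495), (1)·(1) - (-5.4495)·(1), (-5.4495)·(-5.4495) - (1)·(1)) ≈ (6.4495, 6.4495, 28.6969).
  Let u = (6.4495, 6.4495, 28.6969).
  ||u|| = √((6.4495)² + (6.4495)² + (28.6969)²) = √(906.7061) ≈ 30.1116,  v_1 = u/||u|| ≈ (0.2142, 0.2142, 0.953) (||v_1|| = 1).

λ_1 = 8.4495,  λ_2 = 3.5505,  λ_3 = 2;  v_1 ≈ (0.2142, 0.2142, 0.953)


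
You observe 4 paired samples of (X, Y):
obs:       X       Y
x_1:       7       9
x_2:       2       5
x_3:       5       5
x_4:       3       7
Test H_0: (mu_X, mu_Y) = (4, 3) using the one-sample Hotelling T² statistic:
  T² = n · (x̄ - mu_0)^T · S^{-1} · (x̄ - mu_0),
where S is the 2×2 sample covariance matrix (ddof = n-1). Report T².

Step 1 — sample mean vector:
  mean(X) = (7 + 2 + 5 + 3) / 4 = 17/4 = 4.25
  mean(Y) = (9 + 5 + 5 + 7) / 4 = 26/4 = 6.5
  x̄ = (4.25, 6.5),  deviation x̄ - mu_0 = (4.25, 6.5) - (4, 3) = (0.25, 3.5).

Step 2 — sample covariance matrix, S[i,j] = (1/(n-1)) · Σ_k (x_{k,i} - mean_i) · (x_{k,j} - mean_j), divisor n-1 = 3:
  S[X,X] = ((2.75)·(2.75) + (-2.25)·(-2.25) + (0.75)·(0.75) + (-1.25)·(-1.25)) / 3 = 14.75/3 = 4.9167
  S[X,Y] = ((2.75)·(2.5) + (-2.25)·(-1.5) + (0.75)·(-1.5) + (-1.25)·(0.5)) / 3 = 8.5/3 = 2.8333
  S[Y,Y] = ((2.5)·(2.5) + (-1.5)·(-1.5) + (-1.5)·(-1.5) + (0.5)·(0.5)) / 3 = 11/3 = 3.6667
  S = [[4.9167, 2.8333],
 [2.8333, 3.6667]].

Step 3 — invert S. det(S) = 4.9167·3.6667 - (2.8333)² = 10.
  S^{-1} = (1/det) · [[d, -b], [-b, a]] = [[0.3667, -0.2833],
 [-0.2833, 0.4917]].

Step 4 — quadratic form (x̄ - mu_0)^T · S^{-1} · (x̄ - mu_0):
  S^{-1} · (x̄ - mu_0) = (-0.9, 1.65),
  (x̄ - mu_0)^T · [...] = (0.25)·(-0.9) + (3.5)·(1.65) = 5.55.

Step 5 — scale by n: T² = 4 · 5.55 = 22.2.

T² ≈ 22.2


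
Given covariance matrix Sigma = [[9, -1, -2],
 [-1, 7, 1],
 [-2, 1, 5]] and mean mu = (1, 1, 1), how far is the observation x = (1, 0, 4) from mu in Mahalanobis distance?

Step 1 — centre the observation: (x - mu) = (0, -1, 3).

Step 2 — invert Sigma (cofactor / det for 3×3, or solve directly):
  Sigma^{-1} = [[0.1227, 0.0108, 0.0469],
 [0.0108, 0.148, -0.0253],
 [0.0469, -0.0253, 0.2238]].

Step 3 — form the quadratic (x - mu)^T · Sigma^{-1} · (x - mu):
  Sigma^{-1} · (x - mu) = (0.13, -0.2238, 0.6968).
  (x - mu)^T · [Sigma^{-1} · (x - mu)] = (0)·(0.13) + (-1)·(-0.2238) + (3)·(0.6968) = 2.3141.

Step 4 — take square root: d = √(2.3141) ≈ 1.5212.

d(x, mu) = √(2.3141) ≈ 1.5212


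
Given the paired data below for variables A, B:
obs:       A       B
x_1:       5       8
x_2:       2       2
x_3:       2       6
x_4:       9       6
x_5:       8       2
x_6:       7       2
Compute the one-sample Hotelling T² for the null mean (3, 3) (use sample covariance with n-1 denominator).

Step 1 — sample mean vector:
  mean(A) = (5 + 2 + 2 + 9 + 8 + 7) / 6 = 33/6 = 5.5
  mean(B) = (8 + 2 + 6 + 6 + 2 + 2) / 6 = 26/6 = 4.3333
  x̄ = (5.5, 4.3333),  deviation x̄ - mu_0 = (5.5, 4.3333) - (3, 3) = (2.5, 1.3333).

Step 2 — sample covariance matrix, S[i,j] = (1/(n-1)) · Σ_k (x_{k,i} - mean_i) · (x_{k,j} - mean_j), divisor n-1 = 5:
  S[A,A] = ((-0.5)·(-0.5) + (-3.5)·(-3.5) + (-3.5)·(-3.5) + (3.5)·(3.5) + (2.5)·(2.5) + (1.5)·(1.5)) / 5 = 45.5/5 = 9.1
  S[A,B] = ((-0.5)·(3.6667) + (-3.5)·(-2.3333) + (-3.5)·(1.6667) + (3.5)·(1.6667) + (2.5)·(-2.3333) + (1.5)·(-2.3333)) / 5 = -3/5 = -0.6
  S[B,B] = ((3.6667)·(3.6667) + (-2.3333)·(-2.3333) + (1.6667)·(1.6667) + (1.6667)·(1.6667) + (-2.3333)·(-2.3333) + (-2.3333)·(-2.3333)) / 5 = 35.3333/5 = 7.0667
  S = [[9.1, -0.6],
 [-0.6, 7.0667]].

Step 3 — invert S. det(S) = 9.1·7.0667 - (-0.6)² = 63.9467.
  S^{-1} = (1/det) · [[d, -b], [-b, a]] = [[0.1105, 0.0094],
 [0.0094, 0.1423]].

Step 4 — quadratic form (x̄ - mu_0)^T · S^{-1} · (x̄ - mu_0):
  S^{-1} · (x̄ - mu_0) = (0.2888, 0.2132),
  (x̄ - mu_0)^T · [...] = (2.5)·(0.2888) + (1.3333)·(0.2132) = 1.0062.

Step 5 — scale by n: T² = 6 · 1.0062 = 6.0373.

T² ≈ 6.0373


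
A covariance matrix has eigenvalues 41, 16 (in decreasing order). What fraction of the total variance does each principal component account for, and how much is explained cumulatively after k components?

Step 1 — total variance = trace(Sigma) = Σ λ_i = 41 + 16 = 57.

Step 2 — fraction explained by component i = λ_i / Σ λ:
  PC1: 41/57 = 0.7193
  PC2: 16/57 = 0.2807

Step 3 — cumulative fraction after k components = (λ_1 + ... + λ_k) / Σ λ:
  k = 1: 41/57 = 0.7193
  k = 2: (41 + 16)/57 = 57/57 = 1

Summary (fraction, with percent):

explained: PC1 0.7193 (71.93%), PC2 0.2807 (28.07%);  cumulative: 0.7193, 1


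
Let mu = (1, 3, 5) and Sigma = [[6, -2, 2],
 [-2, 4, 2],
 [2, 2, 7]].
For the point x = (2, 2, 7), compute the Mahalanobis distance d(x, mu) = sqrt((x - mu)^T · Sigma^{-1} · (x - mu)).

Step 1 — centre the observation: (x - mu) = (1, -1, 2).

Step 2 — invert Sigma (cofactor / det for 3×3, or solve directly):
  Sigma^{-1} = [[0.2857, 0.2143, -0.1429],
 [0.2143, 0.4524, -0.1905],
 [-0.1429, -0.1905, 0.2381]].

Step 3 — form the quadratic (x - mu)^T · Sigma^{-1} · (x - mu):
  Sigma^{-1} · (x - mu) = (-0.2143, -0.619, 0.5238).
  (x - mu)^T · [Sigma^{-1} · (x - mu)] = (1)·(-0.2143) + (-1)·(-0.619) + (2)·(0.5238) = 1.4524.

Step 4 — take square root: d = √(1.4524) ≈ 1.2051.

d(x, mu) = √(1.4524) ≈ 1.2051


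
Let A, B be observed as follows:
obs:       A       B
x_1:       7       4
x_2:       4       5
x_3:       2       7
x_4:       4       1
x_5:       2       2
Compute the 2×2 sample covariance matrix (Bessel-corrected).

Step 1 — column means:
  mean(A) = (7 + 4 + 2 + 4 + 2) / 5 = 19/5 = 3.8
  mean(B) = (4 + 5 + 7 + 1 + 2) / 5 = 19/5 = 3.8

Step 2 — sample covariance S[i,j] = (1/(n-1)) · Σ_k (x_{k,i} - mean_i) · (x_{k,j} - mean_j), with n-1 = 4.
  S[A,A] = ((3.2)·(3.2) + (0.2)·(0.2) + (-1.8)·(-1.8) + (0.2)·(0.2) + (-1.8)·(-1.8)) / 4 = 16.8/4 = 4.2
  S[A,B] = ((3.2)·(0.2) + (0.2)·(1.2) + (-1.8)·(3.2) + (0.2)·(-2.8) + (-1.8)·(-1.8)) / 4 = -2.2/4 = -0.55
  S[B,B] = ((0.2)·(0.2) + (1.2)·(1.2) + (3.2)·(3.2) + (-2.8)·(-2.8) + (-1.8)·(-1.8)) / 4 = 22.8/4 = 5.7

S is symmetric (S[j,i] = S[i,j]). Assembling:

S = [[4.2, -0.55],
 [-0.55, 5.7]]


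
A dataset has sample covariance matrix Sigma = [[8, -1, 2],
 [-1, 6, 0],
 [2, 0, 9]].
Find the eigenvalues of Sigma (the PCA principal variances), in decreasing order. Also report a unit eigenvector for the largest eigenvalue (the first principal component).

Step 1 — characteristic polynomial p(λ) = det(λI - Sigma) = λ³ - tr·λ² + c_1·λ - det, where tr = trace, c_1 = sum of the principal 2×2 minors, det = det(Sigma):
  tr = 8 + 6 + 9 = 23,
  c_1 = (8·6 - (-1)²) + (8·9 - (2)²) + (6·9 - (0)²) = 47 + 68 + 54 = 169,
  det = 8·(6·9 - (0)²) - (-1)·((-1)·9 - (0)·(2)) + (2)·((-1)·(0) - 6·(2)) = 8·(54) - (-1)·(-9) + (2)·(-12) = 399.
  So p(λ) = λ³ - 23λ² + 169λ - 399.
Step 2 — look for an integer root (rational root theorem: any rational root is an integer divisor of 399). Testing λ = 7:
  p(7) = 343 - 1127 + 1183 - 399 = 0  ✓
  Dividing out (λ - 7): p(λ) = (λ - 7)(λ² - 16λ + 57).
Step 3 — remaining eigenvalues from the quadratic λ² - 16λ + 57 = 0:
  Δ = 16² - 4·57 = 256 - 228 = 28,  λ = (16 ± √28)/2 = (16 ± 5.2915)/2 ≈ 10.6458 or 5.3542.
  Sorted: λ_1 = 10.6458,  λ_2 = 7,  λ_3 = 5.3542  (check: sum = 23 = tr ✓).

Step 4 — unit eigenvector for λ_1 ≈ 10.6458: v spans the null space of (Sigma - λ_1 I), whose rows are
  r_1 = (-2.6458, -1, 2),  r_2 = (-1, -4.6458, 0),  r_3 = (2, 0, -1.6458).
  v is orthogonal to every row, so take v ∝ r_1 × r_2 = ((-1)·(0) - (2)·(-4.6458), (2)·(-1) - (-2.6458)·(0), (-2.6458)·(-4.6458) - (-1)·(-1)) ≈ (9.2915, -2, 11.2915).
  Let u = (9.2915, -2, 11.2915).
  ||u|| = √((9.2915)² + (-2)² + (11.2915)²) = √(217.8301) ≈ 14.7591,  v_1 = u/||u|| ≈ (0.6295, -0.1355, 0.7651) (||v_1|| = 1).

λ_1 = 10.6458,  λ_2 = 7,  λ_3 = 5.3542;  v_1 ≈ (0.6295, -0.1355, 0.7651)


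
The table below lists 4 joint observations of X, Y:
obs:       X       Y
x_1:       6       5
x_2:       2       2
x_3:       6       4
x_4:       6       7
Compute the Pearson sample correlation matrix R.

Step 1 — column means:
  mean(X) = (6 + 2 + 6 + 6) / 4 = 20/4 = 5
  mean(Y) = (5 + 2 + 4 + 7) / 4 = 18/4 = 4.5

Step 2 — sample variances and covariances s[i,j] = (1/(n-1)) · Σ_k (x_{k,i} - mean_i) · (x_{k,j} - mean_j), with n-1 = 3:
  s[X,X] = ((1)·(1) + (-3)·(-3) + (1)·(1) + (1)·(1)) / 3 = 12/3 = 4
  s[X,Y] = ((1)·(0.5) + (-3)·(-2.5) + (1)·(-0.5) + (1)·(2.5)) / 3 = 10/3 = 3.3333
  s[Y,Y] = ((0.5)·(0.5) + (-2.5)·(-2.5) + (-0.5)·(-0.5) + (2.5)·(2.5)) / 3 = 13/3 = 4.3333
  Sample standard deviations s_i = √(s[i,i]):
  s(X) = √(4) = 2
  s(Y) = √(4.3333) = 2.0817

Step 3 — r_{ij} = s_{ij} / (s_i · s_j):
  r[X,X] = 1 (diagonal).
  r[X,Y] = 3.3333 / (2 · 2.0817) = 3.3333 / 4.1633 = 0.8006
  r[Y,Y] = 1 (diagonal).

R is symmetric with unit diagonal. Assembling:

R = [[1, 0.8006],
 [0.8006, 1]]


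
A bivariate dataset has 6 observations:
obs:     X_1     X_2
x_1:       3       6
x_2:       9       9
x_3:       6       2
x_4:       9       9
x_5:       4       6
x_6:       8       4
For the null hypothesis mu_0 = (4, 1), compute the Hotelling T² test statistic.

Step 1 — sample mean vector:
  mean(X_1) = (3 + 9 + 6 + 9 + 4 + 8) / 6 = 39/6 = 6.5
  mean(X_2) = (6 + 9 + 2 + 9 + 6 + 4) / 6 = 36/6 = 6
  x̄ = (6.5, 6),  deviation x̄ - mu_0 = (6.5, 6) - (4, 1) = (2.5, 5).

Step 2 — sample covariance matrix, S[i,j] = (1/(n-1)) · Σ_k (x_{k,i} - mean_i) · (x_{k,j} - mean_j), divisor n-1 = 5:
  S[X_1,X_1] = ((-3.5)·(-3.5) + (2.5)·(2.5) + (-0.5)·(-0.5) + (2.5)·(2.5) + (-2.5)·(-2.5) + (1.5)·(1.5)) / 5 = 33.5/5 = 6.7
  S[X_1,X_2] = ((-3.5)·(0) + (2.5)·(3) + (-0.5)·(-4) + (2.5)·(3) + (-2.5)·(0) + (1.5)·(-2)) / 5 = 14/5 = 2.8
  S[X_2,X_2] = ((0)·(0) + (3)·(3) + (-4)·(-4) + (3)·(3) + (0)·(0) + (-2)·(-2)) / 5 = 38/5 = 7.6
  S = [[6.7, 2.8],
 [2.8, 7.6]].

Step 3 — invert S. det(S) = 6.7·7.6 - (2.8)² = 43.08.
  S^{-1} = (1/det) · [[d, -b], [-b, a]] = [[0.1764, -0.065],
 [-0.065, 0.1555]].

Step 4 — quadratic form (x̄ - mu_0)^T · S^{-1} · (x̄ - mu_0):
  S^{-1} · (x̄ - mu_0) = (0.1161, 0.6151),
  (x̄ - mu_0)^T · [...] = (2.5)·(0.1161) + (5)·(0.6151) = 3.3658.

Step 5 — scale by n: T² = 6 · 3.3658 = 20.195.

T² ≈ 20.195


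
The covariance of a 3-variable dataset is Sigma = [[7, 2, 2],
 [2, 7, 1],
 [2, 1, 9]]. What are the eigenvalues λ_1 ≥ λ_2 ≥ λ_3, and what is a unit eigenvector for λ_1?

Step 1 — characteristic polynomial p(λ) = det(λI - Sigma) = λ³ - tr·λ² + c_1·λ - det, where tr = trace, c_1 = sum of the principal 2×2 minors, det = det(Sigma):
  tr = 7 + 7 + 9 = 23,
  c_1 = (7·7 - (2)²) + (7·9 - (2)²) + (7·9 - (1)²) = 45 + 59 + 62 = 166,
  det = 7·(7·9 - (1)²) - (2)·((2)·9 - (1)·(2)) + (2)·((2)·(1) - 7·(2)) = 7·(62) - (2)·(16) + (2)·(-12) = 378.
  So p(λ) = λ³ - 23λ² + 166λ - 378.
Step 2 — look for an integer root (rational root theorem: any rational root is an integer divisor of 378). Testing λ = 7:
  p(7) = 343 - 1127 + 1162 - 378 = 0  ✓
  Dividing out (λ - 7): p(λ) = (λ - 7)(λ² - 16λ + 54).
Step 3 — remaining eigenvalues from the quadratic λ² - 16λ + 54 = 0:
  Δ = 16² - 4·54 = 256 - 216 = 40,  λ = (16 ± √40)/2 = (16 ± 6.3246)/2 ≈ 11.1623 or 4.8377.
  Sorted: λ_1 = 11.1623,  λ_2 = 7,  λ_3 = 4.8377  (check: sum = 23 = tr ✓).

Step 4 — unit eigenvector for λ_1 ≈ 11.1623: v spans the null space of (Sigma - λ_1 I), whose rows are
  r_1 = (-4.1623, 2, 2),  r_2 = (2, -4.1623, 1),  r_3 = (2, 1, -2.1623).
  v is orthogonal to every row, so take v ∝ r_1 × r_2 = ((2)·(1) - (2)·(-4.1623), (2)·(2) - (-4.1623)·(1), (-4.1623)·(-4.1623) - (2)·(2)) ≈ (10.3246, 8.1623, 13.3246).
  Let u = (10.3246, 8.1623, 13.3246).
  ||u|| = √((10.3246)² + (8.1623)² + (13.3246)²) = √(350.763) ≈ 18.7287,  v_1 = u/||u|| ≈ (0.5513, 0.4358, 0.7115) (||v_1|| = 1).

λ_1 = 11.1623,  λ_2 = 7,  λ_3 = 4.8377;  v_1 ≈ (0.5513, 0.4358, 0.7115)


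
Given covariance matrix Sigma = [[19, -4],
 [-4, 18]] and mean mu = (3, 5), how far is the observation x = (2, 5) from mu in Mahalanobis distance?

Step 1 — centre the observation: (x - mu) = (-1, 0).

Step 2 — invert Sigma. det(Sigma) = 19·18 - (-4)² = 326.
  Sigma^{-1} = (1/det) · [[d, -b], [-b, a]] = [[0.0552, 0.0123],
 [0.0123, 0.0583]].

Step 3 — form the quadratic (x - mu)^T · Sigma^{-1} · (x - mu):
  Sigma^{-1} · (x - mu) = (-0.0552, -0.0123).
  (x - mu)^T · [Sigma^{-1} · (x - mu)] = (-1)·(-0.0552) + (0)·(-0.0123) = 0.0552.

Step 4 — take square root: d = √(0.0552) ≈ 0.235.

d(x, mu) = √(0.0552) ≈ 0.235


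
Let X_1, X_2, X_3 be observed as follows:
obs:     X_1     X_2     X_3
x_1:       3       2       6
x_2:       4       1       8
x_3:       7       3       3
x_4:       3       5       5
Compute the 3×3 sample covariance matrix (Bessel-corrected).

Step 1 — column means:
  mean(X_1) = (3 + 4 + 7 + 3) / 4 = 17/4 = 4.25
  mean(X_2) = (2 + 1 + 3 + 5) / 4 = 11/4 = 2.75
  mean(X_3) = (6 + 8 + 3 + 5) / 4 = 22/4 = 5.5

Step 2 — sample covariance S[i,j] = (1/(n-1)) · Σ_k (x_{k,i} - mean_i) · (x_{k,j} - mean_j), with n-1 = 3.
  S[X_1,X_1] = ((-1.25)·(-1.25) + (-0.25)·(-0.25) + (2.75)·(2.75) + (-1.25)·(-1.25)) / 3 = 10.75/3 = 3.5833
  S[X_1,X_2] = ((-1.25)·(-0.75) + (-0.25)·(-1.75) + (2.75)·(0.25) + (-1.25)·(2.25)) / 3 = -0.75/3 = -0.25
  S[X_1,X_3] = ((-1.25)·(0.5) + (-0.25)·(2.5) + (2.75)·(-2.5) + (-1.25)·(-0.5)) / 3 = -7.5/3 = -2.5
  S[X_2,X_2] = ((-0.75)·(-0.75) + (-1.75)·(-1.75) + (0.25)·(0.25) + (2.25)·(2.25)) / 3 = 8.75/3 = 2.9167
  S[X_2,X_3] = ((-0.75)·(0.5) + (-1.75)·(2.5) + (0.25)·(-2.5) + (2.25)·(-0.5)) / 3 = -6.5/3 = -2.1667
  S[X_3,X_3] = ((0.5)·(0.5) + (2.5)·(2.5) + (-2.5)·(-2.5) + (-0.5)·(-0.5)) / 3 = 13/3 = 4.3333

S is symmetric (S[j,i] = S[i,j]). Assembling:

S = [[3.5833, -0.25, -2.5],
 [-0.25, 2.9167, -2.1667],
 [-2.5, -2.1667, 4.3333]]


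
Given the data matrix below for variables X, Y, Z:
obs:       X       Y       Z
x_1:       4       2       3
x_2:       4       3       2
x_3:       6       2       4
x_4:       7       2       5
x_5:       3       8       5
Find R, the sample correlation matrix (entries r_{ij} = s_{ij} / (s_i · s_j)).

Step 1 — column means:
  mean(X) = (4 + 4 + 6 + 7 + 3) / 5 = 24/5 = 4.8
  mean(Y) = (2 + 3 + 2 + 2 + 8) / 5 = 17/5 = 3.4
  mean(Z) = (3 + 2 + 4 + 5 + 5) / 5 = 19/5 = 3.8

Step 2 — sample variances and covariances s[i,j] = (1/(n-1)) · Σ_k (x_{k,i} - mean_i) · (x_{k,j} - mean_j), with n-1 = 4:
  s[X,X] = ((-0.8)·(-0.8) + (-0.8)·(-0.8) + (1.2)·(1.2) + (2.2)·(2.2) + (-1.8)·(-1.8)) / 4 = 10.8/4 = 2.7
  s[X,Y] = ((-0.8)·(-1.4) + (-0.8)·(-0.4) + (1.2)·(-1.4) + (2.2)·(-1.4) + (-1.8)·(4.6)) / 4 = -11.6/4 = -2.9
  s[X,Z] = ((-0.8)·(-0.8) + (-0.8)·(-1.8) + (1.2)·(0.2) + (2.2)·(1.2) + (-1.8)·(1.2)) / 4 = 2.8/4 = 0.7
  s[Y,Y] = ((-1.4)·(-1.4) + (-0.4)·(-0.4) + (-1.4)·(-1.4) + (-1.4)·(-1.4) + (4.6)·(4.6)) / 4 = 27.2/4 = 6.8
  s[Y,Z] = ((-1.4)·(-0.8) + (-0.4)·(-1.8) + (-1.4)·(0.2) + (-1.4)·(1.2) + (4.6)·(1.2)) / 4 = 5.4/4 = 1.35
  s[Z,Z] = ((-0.8)·(-0.8) + (-1.8)·(-1.8) + (0.2)·(0.2) + (1.2)·(1.2) + (1.2)·(1.2)) / 4 = 6.8/4 = 1.7
  Sample standard deviations s_i = √(s[i,i]):
  s(X) = √(2.7) = 1.6432
  s(Y) = √(6.8) = 2.6077
  s(Z) = √(1.7) = 1.3038

Step 3 — r_{ij} = s_{ij} / (s_i · s_j):
  r[X,X] = 1 (diagonal).
  r[X,Y] = -2.9 / (1.6432 · 2.6077) = -2.9 / 4.2849 = -0.6768
  r[X,Z] = 0.7 / (1.6432 · 1.3038) = 0.7 / 2.1424 = 0.3267
  r[Y,Y] = 1 (diagonal).
  r[Y,Z] = 1.35 / (2.6077 · 1.3038) = 1.35 / 3.4 = 0.3971
  r[Z,Z] = 1 (diagonal).

R is symmetric with unit diagonal. Assembling:

R = [[1, -0.6768, 0.3267],
 [-0.6768, 1, 0.3971],
 [0.3267, 0.3971, 1]]


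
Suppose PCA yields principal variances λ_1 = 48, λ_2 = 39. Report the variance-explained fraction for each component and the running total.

Step 1 — total variance = trace(Sigma) = Σ λ_i = 48 + 39 = 87.

Step 2 — fraction explained by component i = λ_i / Σ λ:
  PC1: 48/87 = 0.5517
  PC2: 39/87 = 0.4483

Step 3 — cumulative fraction after k components = (λ_1 + ... + λ_k) / Σ λ:
  k = 1: 48/87 = 0.5517
  k = 2: (48 + 39)/87 = 87/87 = 1

Summary (fraction, with percent):

explained: PC1 0.5517 (55.17%), PC2 0.4483 (44.83%);  cumulative: 0.5517, 1


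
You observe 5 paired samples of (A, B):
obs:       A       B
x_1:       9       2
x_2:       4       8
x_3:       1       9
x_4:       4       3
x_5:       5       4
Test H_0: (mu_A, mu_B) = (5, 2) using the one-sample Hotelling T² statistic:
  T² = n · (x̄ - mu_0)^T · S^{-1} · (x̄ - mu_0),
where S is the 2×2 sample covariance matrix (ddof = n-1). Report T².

Step 1 — sample mean vector:
  mean(A) = (9 + 4 + 1 + 4 + 5) / 5 = 23/5 = 4.6
  mean(B) = (2 + 8 + 9 + 3 + 4) / 5 = 26/5 = 5.2
  x̄ = (4.6, 5.2),  deviation x̄ - mu_0 = (4.6, 5.2) - (5, 2) = (-0.4, 3.2).

Step 2 — sample covariance matrix, S[i,j] = (1/(n-1)) · Σ_k (x_{k,i} - mean_i) · (x_{k,j} - mean_j), divisor n-1 = 4:
  S[A,A] = ((4.4)·(4.4) + (-0.6)·(-0.6) + (-3.6)·(-3.6) + (-0.6)·(-0.6) + (0.4)·(0.4)) / 4 = 33.2/4 = 8.3
  S[A,B] = ((4.4)·(-3.2) + (-0.6)·(2.8) + (-3.6)·(3.8) + (-0.6)·(-2.2) + (0.4)·(-1.2)) / 4 = -28.6/4 = -7.15
  S[B,B] = ((-3.2)·(-3.2) + (2.8)·(2.8) + (3.8)·(3.8) + (-2.2)·(-2.2) + (-1.2)·(-1.2)) / 4 = 38.8/4 = 9.7
  S = [[8.3, -7.15],
 [-7.15, 9.7]].

Step 3 — invert S. det(S) = 8.3·9.7 - (-7.15)² = 29.3875.
  S^{-1} = (1/det) · [[d, -b], [-b, a]] = [[0.3301, 0.2433],
 [0.2433, 0.2824]].

Step 4 — quadratic form (x̄ - mu_0)^T · S^{-1} · (x̄ - mu_0):
  S^{-1} · (x̄ - mu_0) = (0.6465, 0.8065),
  (x̄ - mu_0)^T · [...] = (-0.4)·(0.6465) + (3.2)·(0.8065) = 2.3221.

Step 5 — scale by n: T² = 5 · 2.3221 = 11.6104.

T² ≈ 11.6104


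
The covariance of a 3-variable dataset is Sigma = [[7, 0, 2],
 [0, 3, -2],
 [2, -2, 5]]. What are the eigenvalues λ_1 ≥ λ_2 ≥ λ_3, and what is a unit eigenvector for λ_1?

Step 1 — characteristic polynomial p(λ) = det(λI - Sigma) = λ³ - tr·λ² + c_1·λ - det, where tr = trace, c_1 = sum of the principal 2×2 minors, det = det(Sigma):
  tr = 7 + 3 + 5 = 15,
  c_1 = (7·3 - (0)²) + (7·5 - (2)²) + (3·5 - (-2)²) = 21 + 31 + 11 = 63,
  det = 7·(3·5 - (-2)²) - (0)·((0)·5 - (-2)·(2)) + (2)·((0)·(-2) - 3·(2)) = 7·(11) - (0)·(4) + (2)·(-6) = 65.
  So p(λ) = λ³ - 15λ² + 63λ - 65.
Step 2 — look for an integer root (rational root theorem: any rational root is an integer divisor of 65). Testing λ = 5:
  p(5) = 125 - 375 + 315 - 65 = 0  ✓
  Dividing out (λ - 5): p(λ) = (λ - 5)(λ² - 10λ + 13).
Step 3 — remaining eigenvalues from the quadratic λ² - 10λ + 13 = 0:
  Δ = 10² - 4·13 = 100 - 52 = 48,  λ = (10 ± √48)/2 = (10 ± 6.9282)/2 ≈ 8.4641 or 1.5359.
  Sorted: λ_1 = 8.4641,  λ_2 = 5,  λ_3 = 1.5359  (check: sum = 15 = tr ✓).

Step 4 — unit eigenvector for λ_1 ≈ 8.4641: v spans the null space of (Sigma - λ_1 I), whose rows are
  r_1 = (-1.4641, 0, 2),  r_2 = (0, -5.4641, -2),  r_3 = (2, -2, -3.4641).
  v is orthogonal to every row, so take v ∝ r_1 × r_2 = ((0)·(-2) - (2)·(-5.4641), (2)·(0) - (-1.4641)·(-2), (-1.4641)·(-5.4641) - (0)·(0)) ≈ (10.9282, -2.9282, 8).
  Let u = (10.9282, -2.9282, 8).
  ||u|| = √((10.9282)² + (-2.9282)² + (8)²) = √(192) ≈ 13.8564,  v_1 = u/||u|| ≈ (0.7887, -0.2113, 0.5774) (||v_1|| = 1).

λ_1 = 8.4641,  λ_2 = 5,  λ_3 = 1.5359;  v_1 ≈ (0.7887, -0.2113, 0.5774)


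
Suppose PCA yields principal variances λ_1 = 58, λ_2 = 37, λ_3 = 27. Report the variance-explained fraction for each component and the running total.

Step 1 — total variance = trace(Sigma) = Σ λ_i = 58 + 37 + 27 = 122.

Step 2 — fraction explained by component i = λ_i / Σ λ:
  PC1: 58/122 = 0.4754
  PC2: 37/122 = 0.3033
  PC3: 27/122 = 0.2213

Step 3 — cumulative fraction after k components = (λ_1 + ... + λ_k) / Σ λ:
  k = 1: 58/122 = 0.4754
  k = 2: (58 + 37)/122 = 95/122 = 0.7787
  k = 3: (58 + 37 + 27)/122 = 122/122 = 1

Summary (fraction, with percent):

explained: PC1 0.4754 (47.54%), PC2 0.3033 (30.33%), PC3 0.2213 (22.13%);  cumulative: 0.4754, 0.7787, 1


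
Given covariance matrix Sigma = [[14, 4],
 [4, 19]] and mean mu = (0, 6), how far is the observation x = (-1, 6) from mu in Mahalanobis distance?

Step 1 — centre the observation: (x - mu) = (-1, 0).

Step 2 — invert Sigma. det(Sigma) = 14·19 - (4)² = 250.
  Sigma^{-1} = (1/det) · [[d, -b], [-b, a]] = [[0.076, -0.016],
 [-0.016, 0.056]].

Step 3 — form the quadratic (x - mu)^T · Sigma^{-1} · (x - mu):
  Sigma^{-1} · (x - mu) = (-0.076, 0.016).
  (x - mu)^T · [Sigma^{-1} · (x - mu)] = (-1)·(-0.076) + (0)·(0.016) = 0.076.

Step 4 — take square root: d = √(0.076) ≈ 0.2757.

d(x, mu) = √(0.076) ≈ 0.2757


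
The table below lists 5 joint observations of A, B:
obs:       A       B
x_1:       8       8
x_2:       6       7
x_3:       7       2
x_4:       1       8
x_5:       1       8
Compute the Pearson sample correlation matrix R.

Step 1 — column means:
  mean(A) = (8 + 6 + 7 + 1 + 1) / 5 = 23/5 = 4.6
  mean(B) = (8 + 7 + 2 + 8 + 8) / 5 = 33/5 = 6.6

Step 2 — sample variances and covariances s[i,j] = (1/(n-1)) · Σ_k (x_{k,i} - mean_i) · (x_{k,j} - mean_j), with n-1 = 4:
  s[A,A] = ((3.4)·(3.4) + (1.4)·(1.4) + (2.4)·(2.4) + (-3.6)·(-3.6) + (-3.6)·(-3.6)) / 4 = 45.2/4 = 11.3
  s[A,B] = ((3.4)·(1.4) + (1.4)·(0.4) + (2.4)·(-4.6) + (-3.6)·(1.4) + (-3.6)·(1.4)) / 4 = -15.8/4 = -3.95
  s[B,B] = ((1.4)·(1.4) + (0.4)·(0.4) + (-4.6)·(-4.6) + (1.4)·(1.4) + (1.4)·(1.4)) / 4 = 27.2/4 = 6.8
  Sample standard deviations s_i = √(s[i,i]):
  s(A) = √(11.3) = 3.3615
  s(B) = √(6.8) = 2.6077

Step 3 — r_{ij} = s_{ij} / (s_i · s_j):
  r[A,A] = 1 (diagonal).
  r[A,B] = -3.95 / (3.3615 · 2.6077) = -3.95 / 8.7658 = -0.4506
  r[B,B] = 1 (diagonal).

R is symmetric with unit diagonal. Assembling:

R = [[1, -0.4506],
 [-0.4506, 1]]


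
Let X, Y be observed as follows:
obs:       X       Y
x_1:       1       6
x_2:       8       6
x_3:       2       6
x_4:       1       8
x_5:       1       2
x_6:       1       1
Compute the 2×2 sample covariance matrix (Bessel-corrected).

Step 1 — column means:
  mean(X) = (1 + 8 + 2 + 1 + 1 + 1) / 6 = 14/6 = 2.3333
  mean(Y) = (6 + 6 + 6 + 8 + 2 + 1) / 6 = 29/6 = 4.8333

Step 2 — sample covariance S[i,j] = (1/(n-1)) · Σ_k (x_{k,i} - mean_i) · (x_{k,j} - mean_j), with n-1 = 5.
  S[X,X] = ((-1.3333)·(-1.3333) + (5.6667)·(5.6667) + (-0.3333)·(-0.3333) + (-1.3333)·(-1.3333) + (-1.3333)·(-1.3333) + (-1.3333)·(-1.3333)) / 5 = 39.3333/5 = 7.8667
  S[X,Y] = ((-1.3333)·(1.1667) + (5.6667)·(1.1667) + (-0.3333)·(1.1667) + (-1.3333)·(3.1667) + (-1.3333)·(-2.8333) + (-1.3333)·(-3.8333)) / 5 = 9.3333/5 = 1.8667
  S[Y,Y] = ((1.1667)·(1.1667) + (1.1667)·(1.1667) + (1.1667)·(1.1667) + (3.1667)·(3.1667) + (-2.8333)·(-2.8333) + (-3.8333)·(-3.8333)) / 5 = 36.8333/5 = 7.3667

S is symmetric (S[j,i] = S[i,j]). Assembling:

S = [[7.8667, 1.8667],
 [1.8667, 7.3667]]


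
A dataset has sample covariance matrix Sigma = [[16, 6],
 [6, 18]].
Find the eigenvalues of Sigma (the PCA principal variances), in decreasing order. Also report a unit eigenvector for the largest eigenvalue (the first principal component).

Step 1 — characteristic polynomial of 2×2 Sigma:
  det(Sigma - λI) = λ² - trace · λ + det = 0.
  trace = 16 + 18 = 34, det = 16·18 - (6)² = 252.
Step 2 — discriminant:
  Δ = trace² - 4·det = 1156 - 1008 = 148.
Step 3 — eigenvalues:
  λ = (trace ± √Δ)/2 = (34 ± 12.1655)/2,
  λ_1 = 23.0828,  λ_2 = 10.9172.

Step 4 — unit eigenvector for λ_1: solve (Sigma - λ_1 I)v = 0. First row:
  (16 - 23.0828)·v_x + (6)·v_y = 0, i.e. (-7.0828)·v_x + (6)·v_y = 0,
  so v ∝ (b, λ_1 - a) = (6, 7.0828) = u.
  ||u|| = √((6)² + (7.0828)²) = √(86.1655) ≈ 9.2825,
  v_1 = u/||u|| ≈ (0.6464, 0.763) (||v_1|| = 1).

λ_1 = 23.0828,  λ_2 = 10.9172;  v_1 ≈ (0.6464, 0.763)


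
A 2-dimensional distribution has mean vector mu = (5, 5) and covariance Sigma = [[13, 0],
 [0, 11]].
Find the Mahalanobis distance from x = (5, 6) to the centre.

Step 1 — centre the observation: (x - mu) = (0, 1).

Step 2 — invert Sigma. det(Sigma) = 13·11 - (0)² = 143.
  Sigma^{-1} = (1/det) · [[d, -b], [-b, a]] = [[0.0769, 0],
 [0, 0.0909]].

Step 3 — form the quadratic (x - mu)^T · Sigma^{-1} · (x - mu):
  Sigma^{-1} · (x - mu) = (0, 0.0909).
  (x - mu)^T · [Sigma^{-1} · (x - mu)] = (0)·(0) + (1)·(0.0909) = 0.0909.

Step 4 — take square root: d = √(0.0909) ≈ 0.3015.

d(x, mu) = √(0.0909) ≈ 0.3015


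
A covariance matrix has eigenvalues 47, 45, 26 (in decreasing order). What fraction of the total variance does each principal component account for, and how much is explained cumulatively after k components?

Step 1 — total variance = trace(Sigma) = Σ λ_i = 47 + 45 + 26 = 118.

Step 2 — fraction explained by component i = λ_i / Σ λ:
  PC1: 47/118 = 0.3983
  PC2: 45/118 = 0.3814
  PC3: 26/118 = 0.2203

Step 3 — cumulative fraction after k components = (λ_1 + ... + λ_k) / Σ λ:
  k = 1: 47/118 = 0.3983
  k = 2: (47 + 45)/118 = 92/118 = 0.7797
  k = 3: (47 + 45 + 26)/118 = 118/118 = 1

Summary (fraction, with percent):

explained: PC1 0.3983 (39.83%), PC2 0.3814 (38.14%), PC3 0.2203 (22.03%);  cumulative: 0.3983, 0.7797, 1


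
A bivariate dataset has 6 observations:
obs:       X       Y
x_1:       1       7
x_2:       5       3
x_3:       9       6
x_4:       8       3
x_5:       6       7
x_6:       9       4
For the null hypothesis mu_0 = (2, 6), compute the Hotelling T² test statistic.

Step 1 — sample mean vector:
  mean(X) = (1 + 5 + 9 + 8 + 6 + 9) / 6 = 38/6 = 6.3333
  mean(Y) = (7 + 3 + 6 + 3 + 7 + 4) / 6 = 30/6 = 5
  x̄ = (6.3333, 5),  deviation x̄ - mu_0 = (6.3333, 5) - (2, 6) = (4.3333, -1).

Step 2 — sample covariance matrix, S[i,j] = (1/(n-1)) · Σ_k (x_{k,i} - mean_i) · (x_{k,j} - mean_j), divisor n-1 = 5:
  S[X,X] = ((-5.3333)·(-5.3333) + (-1.3333)·(-1.3333) + (2.6667)·(2.6667) + (1.6667)·(1.6667) + (-0.3333)·(-0.3333) + (2.6667)·(2.6667)) / 5 = 47.3333/5 = 9.4667
  S[X,Y] = ((-5.3333)·(2) + (-1.3333)·(-2) + (2.6667)·(1) + (1.6667)·(-2) + (-0.3333)·(2) + (2.6667)·(-1)) / 5 = -12/5 = -2.4
  S[Y,Y] = ((2)·(2) + (-2)·(-2) + (1)·(1) + (-2)·(-2) + (2)·(2) + (-1)·(-1)) / 5 = 18/5 = 3.6
  S = [[9.4667, -2.4],
 [-2.4, 3.6]].

Step 3 — invert S. det(S) = 9.4667·3.6 - (-2.4)² = 28.32.
  S^{-1} = (1/det) · [[d, -b], [-b, a]] = [[0.1271, 0.0847],
 [0.0847, 0.3343]].

Step 4 — quadratic form (x̄ - mu_0)^T · S^{-1} · (x̄ - mu_0):
  S^{-1} · (x̄ - mu_0) = (0.4661, 0.033),
  (x̄ - mu_0)^T · [...] = (4.3333)·(0.4661) + (-1)·(0.033) = 1.9868.

Step 5 — scale by n: T² = 6 · 1.9868 = 11.9209.

T² ≈ 11.9209


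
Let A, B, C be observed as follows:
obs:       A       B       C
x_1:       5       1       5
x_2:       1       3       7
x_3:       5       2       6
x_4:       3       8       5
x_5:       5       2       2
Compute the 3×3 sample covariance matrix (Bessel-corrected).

Step 1 — column means:
  mean(A) = (5 + 1 + 5 + 3 + 5) / 5 = 19/5 = 3.8
  mean(B) = (1 + 3 + 2 + 8 + 2) / 5 = 16/5 = 3.2
  mean(C) = (5 + 7 + 6 + 5 + 2) / 5 = 25/5 = 5

Step 2 — sample covariance S[i,j] = (1/(n-1)) · Σ_k (x_{k,i} - mean_i) · (x_{k,j} - mean_j), with n-1 = 4.
  S[A,A] = ((1.2)·(1.2) + (-2.8)·(-2.8) + (1.2)·(1.2) + (-0.8)·(-0.8) + (1.2)·(1.2)) / 4 = 12.8/4 = 3.2
  S[A,B] = ((1.2)·(-2.2) + (-2.8)·(-0.2) + (1.2)·(-1.2) + (-0.8)·(4.8) + (1.2)·(-1.2)) / 4 = -8.8/4 = -2.2
  S[A,C] = ((1.2)·(0) + (-2.8)·(2) + (1.2)·(1) + (-0.8)·(0) + (1.2)·(-3)) / 4 = -8/4 = -2
  S[B,B] = ((-2.2)·(-2.2) + (-0.2)·(-0.2) + (-1.2)·(-1.2) + (4.8)·(4.8) + (-1.2)·(-1.2)) / 4 = 30.8/4 = 7.7
  S[B,C] = ((-2.2)·(0) + (-0.2)·(2) + (-1.2)·(1) + (4.8)·(0) + (-1.2)·(-3)) / 4 = 2/4 = 0.5
  S[C,C] = ((0)·(0) + (2)·(2) + (1)·(1) + (0)·(0) + (-3)·(-3)) / 4 = 14/4 = 3.5

S is symmetric (S[j,i] = S[i,j]). Assembling:

S = [[3.2, -2.2, -2],
 [-2.2, 7.7, 0.5],
 [-2, 0.5, 3.5]]


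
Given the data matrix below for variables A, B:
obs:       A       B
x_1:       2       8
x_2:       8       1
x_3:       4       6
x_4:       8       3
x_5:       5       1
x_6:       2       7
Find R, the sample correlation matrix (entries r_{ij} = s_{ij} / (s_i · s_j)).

Step 1 — column means:
  mean(A) = (2 + 8 + 4 + 8 + 5 + 2) / 6 = 29/6 = 4.8333
  mean(B) = (8 + 1 + 6 + 3 + 1 + 7) / 6 = 26/6 = 4.3333

Step 2 — sample variances and covariances s[i,j] = (1/(n-1)) · Σ_k (x_{k,i} - mean_i) · (x_{k,j} - mean_j), with n-1 = 5:
  s[A,A] = ((-2.8333)·(-2.8333) + (3.1667)·(3.1667) + (-0.8333)·(-0.8333) + (3.1667)·(3.1667) + (0.1667)·(0.1667) + (-2.8333)·(-2.8333)) / 5 = 36.8333/5 = 7.3667
  s[A,B] = ((-2.8333)·(3.6667) + (3.1667)·(-3.3333) + (-0.8333)·(1.6667) + (3.1667)·(-1.3333) + (0.1667)·(-3.3333) + (-2.8333)·(2.6667)) / 5 = -34.6667/5 = -6.9333
  s[B,B] = ((3.6667)·(3.6667) + (-3.3333)·(-3.3333) + (1.6667)·(1.6667) + (-1.3333)·(-1.3333) + (-3.3333)·(-3.3333) + (2.6667)·(2.6667)) / 5 = 47.3333/5 = 9.4667
  Sample standard deviations s_i = √(s[i,i]):
  s(A) = √(7.3667) = 2.7142
  s(B) = √(9.4667) = 3.0768

Step 3 — r_{ij} = s_{ij} / (s_i · s_j):
  r[A,A] = 1 (diagonal).
  r[A,B] = -6.9333 / (2.7142 · 3.0768) = -6.9333 / 8.3509 = -0.8302
  r[B,B] = 1 (diagonal).

R is symmetric with unit diagonal. Assembling:

R = [[1, -0.8302],
 [-0.8302, 1]]


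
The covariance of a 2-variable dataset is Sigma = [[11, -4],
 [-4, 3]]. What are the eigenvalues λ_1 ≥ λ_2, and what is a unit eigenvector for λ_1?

Step 1 — characteristic polynomial of 2×2 Sigma:
  det(Sigma - λI) = λ² - trace · λ + det = 0.
  trace = 11 + 3 = 14, det = 11·3 - (-4)² = 17.
Step 2 — discriminant:
  Δ = trace² - 4·det = 196 - 68 = 128.
Step 3 — eigenvalues:
  λ = (trace ± √Δ)/2 = (14 ± 11.3137)/2,
  λ_1 = 12.6569,  λ_2 = 1.3431.

Step 4 — unit eigenvector for λ_1: solve (Sigma - λ_1 I)v = 0. First row:
  (11 - 12.6569)·v_x + (-4)·v_y = 0, i.e. (-1.6569)·v_x + (-4)·v_y = 0,
  so v ∝ (b, λ_1 - a) = (-4, 1.6569); multiply by -1 so the first entry is positive: u = (4, -1.6569).
  ||u|| = √((4)² + (-1.6569)²) = √(18.7452) ≈ 4.3296,
  v_1 = u/||u|| ≈ (0.9239, -0.3827) (||v_1|| = 1).

λ_1 = 12.6569,  λ_2 = 1.3431;  v_1 ≈ (0.9239, -0.3827)


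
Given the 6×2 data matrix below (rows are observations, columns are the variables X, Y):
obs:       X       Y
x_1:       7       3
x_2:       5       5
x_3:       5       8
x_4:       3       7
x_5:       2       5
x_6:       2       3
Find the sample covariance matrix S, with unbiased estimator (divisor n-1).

Step 1 — column means:
  mean(X) = (7 + 5 + 5 + 3 + 2 + 2) / 6 = 24/6 = 4
  mean(Y) = (3 + 5 + 8 + 7 + 5 + 3) / 6 = 31/6 = 5.1667

Step 2 — sample covariance S[i,j] = (1/(n-1)) · Σ_k (x_{k,i} - mean_i) · (x_{k,j} - mean_j), with n-1 = 5.
  S[X,X] = ((3)·(3) + (1)·(1) + (1)·(1) + (-1)·(-1) + (-2)·(-2) + (-2)·(-2)) / 5 = 20/5 = 4
  S[X,Y] = ((3)·(-2.1667) + (1)·(-0.1667) + (1)·(2.8333) + (-1)·(1.8333) + (-2)·(-0.1667) + (-2)·(-2.1667)) / 5 = -1/5 = -0.2
  S[Y,Y] = ((-2.1667)·(-2.1667) + (-0.1667)·(-0.1667) + (2.8333)·(2.8333) + (1.8333)·(1.8333) + (-0.1667)·(-0.1667) + (-2.1667)·(-2.1667)) / 5 = 20.8333/5 = 4.1667

S is symmetric (S[j,i] = S[i,j]). Assembling:

S = [[4, -0.2],
 [-0.2, 4.1667]]


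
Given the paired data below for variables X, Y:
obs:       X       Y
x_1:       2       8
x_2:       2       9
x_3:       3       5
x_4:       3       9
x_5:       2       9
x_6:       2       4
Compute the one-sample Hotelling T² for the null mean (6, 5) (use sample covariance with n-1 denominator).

Step 1 — sample mean vector:
  mean(X) = (2 + 2 + 3 + 3 + 2 + 2) / 6 = 14/6 = 2.3333
  mean(Y) = (8 + 9 + 5 + 9 + 9 + 4) / 6 = 44/6 = 7.3333
  x̄ = (2.3333, 7.3333),  deviation x̄ - mu_0 = (2.3333, 7.3333) - (6, 5) = (-3.6667, 2.3333).

Step 2 — sample covariance matrix, S[i,j] = (1/(n-1)) · Σ_k (x_{k,i} - mean_i) · (x_{k,j} - mean_j), divisor n-1 = 5:
  S[X,X] = ((-0.3333)·(-0.3333) + (-0.3333)·(-0.3333) + (0.6667)·(0.6667) + (0.6667)·(0.6667) + (-0.3333)·(-0.3333) + (-0.3333)·(-0.3333)) / 5 = 1.3333/5 = 0.2667
  S[X,Y] = ((-0.3333)·(0.6667) + (-0.3333)·(1.6667) + (0.6667)·(-2.3333) + (0.6667)·(1.6667) + (-0.3333)·(1.6667) + (-0.3333)·(-3.3333)) / 5 = -0.6667/5 = -0.1333
  S[Y,Y] = ((0.6667)·(0.6667) + (1.6667)·(1.6667) + (-2.3333)·(-2.3333) + (1.6667)·(1.6667) + (1.6667)·(1.6667) + (-3.3333)·(-3.3333)) / 5 = 25.3333/5 = 5.0667
  S = [[0.2667, -0.1333],
 [-0.1333, 5.0667]].

Step 3 — invert S. det(S) = 0.2667·5.0667 - (-0.1333)² = 1.3333.
  S^{-1} = (1/det) · [[d, -b], [-b, a]] = [[3.8, 0.1],
 [0.1, 0.2]].

Step 4 — quadratic form (x̄ - mu_0)^T · S^{-1} · (x̄ - mu_0):
  S^{-1} · (x̄ - mu_0) = (-13.7, 0.1),
  (x̄ - mu_0)^T · [...] = (-3.6667)·(-13.7) + (2.3333)·(0.1) = 50.4667.

Step 5 — scale by n: T² = 6 · 50.4667 = 302.8.

T² ≈ 302.8


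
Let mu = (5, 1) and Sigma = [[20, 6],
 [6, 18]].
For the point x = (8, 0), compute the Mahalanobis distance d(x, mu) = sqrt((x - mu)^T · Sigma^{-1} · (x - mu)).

Step 1 — centre the observation: (x - mu) = (3, -1).

Step 2 — invert Sigma. det(Sigma) = 20·18 - (6)² = 324.
  Sigma^{-1} = (1/det) · [[d, -b], [-b, a]] = [[0.0556, -0.0185],
 [-0.0185, 0.0617]].

Step 3 — form the quadratic (x - mu)^T · Sigma^{-1} · (x - mu):
  Sigma^{-1} · (x - mu) = (0.1852, -0.1173).
  (x - mu)^T · [Sigma^{-1} · (x - mu)] = (3)·(0.1852) + (-1)·(-0.1173) = 0.6728.

Step 4 — take square root: d = √(0.6728) ≈ 0.8203.

d(x, mu) = √(0.6728) ≈ 0.8203


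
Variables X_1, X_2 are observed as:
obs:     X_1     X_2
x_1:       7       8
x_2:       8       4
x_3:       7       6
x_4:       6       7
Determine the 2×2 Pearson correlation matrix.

Step 1 — column means:
  mean(X_1) = (7 + 8 + 7 + 6) / 4 = 28/4 = 7
  mean(X_2) = (8 + 4 + 6 + 7) / 4 = 25/4 = 6.25

Step 2 — sample variances and covariances s[i,j] = (1/(n-1)) · Σ_k (x_{k,i} - mean_i) · (x_{k,j} - mean_j), with n-1 = 3:
  s[X_1,X_1] = ((0)·(0) + (1)·(1) + (0)·(0) + (-1)·(-1)) / 3 = 2/3 = 0.6667
  s[X_1,X_2] = ((0)·(1.75) + (1)·(-2.25) + (0)·(-0.25) + (-1)·(0.75)) / 3 = -3/3 = -1
  s[X_2,X_2] = ((1.75)·(1.75) + (-2.25)·(-2.25) + (-0.25)·(-0.25) + (0.75)·(0.75)) / 3 = 8.75/3 = 2.9167
  Sample standard deviations s_i = √(s[i,i]):
  s(X_1) = √(0.6667) = 0.8165
  s(X_2) = √(2.9167) = 1.7078

Step 3 — r_{ij} = s_{ij} / (s_i · s_j):
  r[X_1,X_1] = 1 (diagonal).
  r[X_1,X_2] = -1 / (0.8165 · 1.7078) = -1 / 1.3944 = -0.7171
  r[X_2,X_2] = 1 (diagonal).

R is symmetric with unit diagonal. Assembling:

R = [[1, -0.7171],
 [-0.7171, 1]]


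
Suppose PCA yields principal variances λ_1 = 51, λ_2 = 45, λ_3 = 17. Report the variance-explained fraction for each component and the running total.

Step 1 — total variance = trace(Sigma) = Σ λ_i = 51 + 45 + 17 = 113.

Step 2 — fraction explained by component i = λ_i / Σ λ:
  PC1: 51/113 = 0.4513
  PC2: 45/113 = 0.3982
  PC3: 17/113 = 0.1504

Step 3 — cumulative fraction after k components = (λ_1 + ... + λ_k) / Σ λ:
  k = 1: 51/113 = 0.4513
  k = 2: (51 + 45)/113 = 96/113 = 0.8496
  k = 3: (51 + 45 + 17)/113 = 113/113 = 1

Summary (fraction, with percent):

explained: PC1 0.4513 (45.13%), PC2 0.3982 (39.82%), PC3 0.1504 (15.04%);  cumulative: 0.4513, 0.8496, 1


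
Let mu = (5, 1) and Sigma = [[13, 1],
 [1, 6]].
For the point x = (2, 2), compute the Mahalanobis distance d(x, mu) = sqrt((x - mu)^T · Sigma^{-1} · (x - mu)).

Step 1 — centre the observation: (x - mu) = (-3, 1).

Step 2 — invert Sigma. det(Sigma) = 13·6 - (1)² = 77.
  Sigma^{-1} = (1/det) · [[d, -b], [-b, a]] = [[0.0779, -0.013],
 [-0.013, 0.1688]].

Step 3 — form the quadratic (x - mu)^T · Sigma^{-1} · (x - mu):
  Sigma^{-1} · (x - mu) = (-0.2468, 0.2078).
  (x - mu)^T · [Sigma^{-1} · (x - mu)] = (-3)·(-0.2468) + (1)·(0.2078) = 0.9481.

Step 4 — take square root: d = √(0.9481) ≈ 0.9737.

d(x, mu) = √(0.9481) ≈ 0.9737
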